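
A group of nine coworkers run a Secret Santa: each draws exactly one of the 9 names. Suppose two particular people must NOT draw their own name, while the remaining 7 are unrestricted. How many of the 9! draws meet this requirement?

287280

Let A_j be the event that the j-th constrained one is fixed. By inclusion-exclusion over the 2 events:
Σ_{j=0}^{2} (-1)^j C(2,j)(9-j)!
= C(2,0)·9! - C(2,1)·8! + C(2,2)·7!
= 362880 - 80640 + 5040
= 287280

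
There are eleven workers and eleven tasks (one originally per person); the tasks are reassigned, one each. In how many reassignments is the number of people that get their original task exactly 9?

55

Pick the 9 fixed positions: C(11,9) = 55 ways.
The other 2 form a derangement: !2 = 1.
Total: 55 × 1 = 55.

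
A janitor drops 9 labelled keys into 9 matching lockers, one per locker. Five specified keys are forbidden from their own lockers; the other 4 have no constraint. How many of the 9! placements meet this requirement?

Inclusion-exclusion on the 5 forbidden self-matches:
Σ_{j=0}^{5} (-1)^j C(5,j)(9-j)!
= C(5,0)·9! - C(5,1)·8! + C(5,2)·7! - C(5,3)·6! + C(5,4)·5! - C(5,5)·4!
= 362880 - 201600 + 50400 - 7200 + 600 - 24
= 205056

205056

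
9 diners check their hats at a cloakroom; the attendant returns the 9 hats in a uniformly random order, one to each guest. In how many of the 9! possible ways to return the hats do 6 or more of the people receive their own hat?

205

Sum C(9,i)·!(9-i) for i = 6..9:
  i=6: C(9,6)·!3 = 84·2 = 168
  i=7: C(9,7)·!2 = 36·1 = 36
  i=8: C(9,8)·!1 = 9·0 = 0
  i=9: C(9,9)·!0 = 1·1 = 1
Total = 205.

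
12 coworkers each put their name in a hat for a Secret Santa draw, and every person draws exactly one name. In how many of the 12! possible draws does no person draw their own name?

176214841

!12 is the nearest integer to 12!/e.
12! = 479001600, and 479001600/e ≈ 176214840.93, so !12 = 176214841.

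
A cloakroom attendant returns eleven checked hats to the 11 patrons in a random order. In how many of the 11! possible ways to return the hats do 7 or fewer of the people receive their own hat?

39916414

# with exactly i fixed is C(11,i)·!(11-i); sum over i=0..7:
  i=0: C(11,0)·!11 = 1·14684570 = 14684570
  i=1: C(11,1)·!10 = 11·1334961 = 14684571
  i=2: C(11,2)·!9 = 55·133496 = 7342280
  i=3: C(11,3)·!8 = 165·14833 = 2447445
  i=4: C(11,4)·!7 = 330·1854 = 611820
  i=5: C(11,5)·!6 = 462·265 = 122430
  i=6: C(11,6)·!5 = 462·44 = 20328
  i=7: C(11,7)·!4 = 330·9 = 2970
Total = 39916414.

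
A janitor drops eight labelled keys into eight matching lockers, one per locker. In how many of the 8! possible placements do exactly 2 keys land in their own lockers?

Choose which 2 of the 8 are fixed: C(8,2) = 28.
The other 6 form a derangement: !6 = 265.
Total: 28 × 265 = 7420.

7420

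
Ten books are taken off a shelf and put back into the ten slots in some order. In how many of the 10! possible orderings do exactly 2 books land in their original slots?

Choose which 2 of the 10 are fixed: C(10,2) = 45.
The other 8 form a derangement: !8 = 14833.
Total: 45 × 14833 = 667485.

667485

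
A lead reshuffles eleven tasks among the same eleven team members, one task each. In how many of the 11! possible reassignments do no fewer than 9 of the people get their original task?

56

# with exactly i fixed is C(11,i)·!(11-i); sum over i=9..11:
  i=9: C(11,9)·!2 = 55·1 = 55
  i=10: C(11,10)·!1 = 11·0 = 0
  i=11: C(11,11)·!0 = 1·1 = 1
Total = 56.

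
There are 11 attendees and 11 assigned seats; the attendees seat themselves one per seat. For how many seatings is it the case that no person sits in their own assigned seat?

14684570

!11 is the nearest integer to 11!/e.
11! = 39916800, and 39916800/e ≈ 14684570.08, so !11 = 14684570.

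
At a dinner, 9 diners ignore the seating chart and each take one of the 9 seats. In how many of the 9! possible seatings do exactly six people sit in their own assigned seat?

Pick the 6 fixed positions: C(9,6) = 84 ways.
The other 3 form a derangement: !3 = 2.
Total: 84 × 2 = 168.

168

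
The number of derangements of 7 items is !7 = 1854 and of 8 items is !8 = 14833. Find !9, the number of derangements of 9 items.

!9 = (9-1)·(!8 + !7) = 8·(14833 + 1854) = 8·16687 = 133496.

133496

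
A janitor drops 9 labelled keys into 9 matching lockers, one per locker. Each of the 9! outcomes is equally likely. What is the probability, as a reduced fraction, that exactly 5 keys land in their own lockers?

1/320

Favorable outcomes: C(9,5)·!4 = 126·9 = 1134.
Total outcomes: 9! = 362880.
Probability = 1134/362880 = 1/320.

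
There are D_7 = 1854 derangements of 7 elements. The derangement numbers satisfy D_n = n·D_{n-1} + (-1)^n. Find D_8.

14833

D_8 = 8·1854 + 1 = 14833.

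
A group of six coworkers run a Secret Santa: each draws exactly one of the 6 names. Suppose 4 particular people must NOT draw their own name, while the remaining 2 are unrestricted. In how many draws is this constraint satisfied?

Inclusion-exclusion on the 4 forbidden self-matches:
Σ_{j=0}^{4} (-1)^j C(4,j)(6-j)!
= C(4,0)·6! - C(4,1)·5! + C(4,2)·4! - C(4,3)·3! + C(4,4)·2!
= 720 - 480 + 144 - 24 + 2
= 362

362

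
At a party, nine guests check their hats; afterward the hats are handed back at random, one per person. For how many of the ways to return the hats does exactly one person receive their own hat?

133497

Pick the single fixed position: C(9,1) = 9 ways.
The other 8 form a derangement: !8 = 14833.
Total: 9 × 14833 = 133497.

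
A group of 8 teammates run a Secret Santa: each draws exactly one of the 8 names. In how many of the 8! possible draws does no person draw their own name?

14833

The number of derangements of 8 is !8 = Σ_{k=0}^{8} (-1)^k·8!/k!
= 8! - 8!/1! + 8!/2! - 8!/3! + 8!/4! - 8!/5! + 8!/6! - 8!/7! + 8!/8!
= 40320 - 40320 + 20160 - 6720 + 1680 - 336 + 56 - 8 + 1
= 14833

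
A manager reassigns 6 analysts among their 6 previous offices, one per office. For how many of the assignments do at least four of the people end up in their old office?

Sum C(6,i)·!(6-i) for i = 4..6:
  i=4: C(6,4)·!2 = 15·1 = 15
  i=5: C(6,5)·!1 = 6·0 = 0
  i=6: C(6,6)·!0 = 1·1 = 1
Total = 16.

16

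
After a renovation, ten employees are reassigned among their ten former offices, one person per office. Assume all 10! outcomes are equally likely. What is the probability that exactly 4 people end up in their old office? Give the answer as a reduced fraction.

Favorable outcomes: C(10,4)·!6 = 210·265 = 55650.
Total outcomes: 10! = 3628800.
Probability = 55650/3628800 = 53/3456.

53/3456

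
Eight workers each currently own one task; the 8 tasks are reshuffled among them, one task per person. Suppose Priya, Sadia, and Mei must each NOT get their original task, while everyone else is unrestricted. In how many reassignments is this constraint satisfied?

27240

Inclusion-exclusion on the 3 forbidden self-matches:
Σ_{j=0}^{3} (-1)^j C(3,j)(8-j)!
= C(3,0)·8! - C(3,1)·7! + C(3,2)·6! - C(3,3)·5!
= 40320 - 15120 + 2160 - 120
= 27240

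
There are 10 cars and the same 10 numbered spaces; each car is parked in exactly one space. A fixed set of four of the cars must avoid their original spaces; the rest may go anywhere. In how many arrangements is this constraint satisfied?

2399760

Inclusion-exclusion on the 4 forbidden self-matches:
Σ_{j=0}^{4} (-1)^j C(4,j)(10-j)!
= C(4,0)·10! - C(4,1)·9! + C(4,2)·8! - C(4,3)·7! + C(4,4)·6!
= 3628800 - 1451520 + 241920 - 20160 + 720
= 2399760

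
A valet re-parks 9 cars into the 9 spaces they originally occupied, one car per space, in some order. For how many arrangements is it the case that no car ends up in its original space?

133496

Use !n = n·!(n-1) + (-1)^n.
!9 = 9·14833 - 1 = 133496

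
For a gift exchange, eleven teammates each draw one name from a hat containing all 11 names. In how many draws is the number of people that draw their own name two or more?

10547659

Sum C(11,i)·!(11-i) for i = 2..11:
  i=2: C(11,2)·!9 = 55·133496 = 7342280
  i=3: C(11,3)·!8 = 165·14833 = 2447445
  i=4: C(11,4)·!7 = 330·1854 = 611820
  i=5: C(11,5)·!6 = 462·265 = 122430
  i=6: C(11,6)·!5 = 462·44 = 20328
  i=7: C(11,7)·!4 = 330·9 = 2970
  i=8: C(11,8)·!3 = 165·2 = 330
  i=9: C(11,9)·!2 = 55·1 = 55
  i=10: C(11,10)·!1 = 11·0 = 0
  i=11: C(11,11)·!0 = 1·1 = 1
Total = 10547659.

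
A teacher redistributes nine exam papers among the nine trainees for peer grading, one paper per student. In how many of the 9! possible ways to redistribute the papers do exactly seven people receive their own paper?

Choose which 7 of the 9 are fixed: C(9,7) = 36.
The other 2 form a derangement: !2 = 1.
Total: 36 × 1 = 36.

36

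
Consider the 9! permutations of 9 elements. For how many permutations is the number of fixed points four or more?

6883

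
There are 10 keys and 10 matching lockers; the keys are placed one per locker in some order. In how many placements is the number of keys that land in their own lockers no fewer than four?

68914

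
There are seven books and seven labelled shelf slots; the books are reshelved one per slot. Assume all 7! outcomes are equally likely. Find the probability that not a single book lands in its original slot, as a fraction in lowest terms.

103/280

Favorable outcomes: !7 = 1854.
Total outcomes: 7! = 5040.
Probability = 1854/5040 = 103/280.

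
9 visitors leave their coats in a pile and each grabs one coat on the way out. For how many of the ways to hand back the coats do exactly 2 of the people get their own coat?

Pick the 2 fixed positions: C(9,2) = 36 ways.
The other 7 form a derangement: !7 = 1854.
Total: 36 × 1854 = 66744.

66744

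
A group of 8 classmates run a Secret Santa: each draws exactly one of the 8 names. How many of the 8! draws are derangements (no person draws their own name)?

!8 is the nearest integer to 8!/e.
8! = 40320, and 40320/e ≈ 14832.90, so !8 = 14833.

14833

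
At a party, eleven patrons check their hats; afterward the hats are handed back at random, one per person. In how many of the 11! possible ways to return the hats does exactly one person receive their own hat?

14684571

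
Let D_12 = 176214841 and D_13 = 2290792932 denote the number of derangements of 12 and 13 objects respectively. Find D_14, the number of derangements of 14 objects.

32071101049

D_14 = (14-1)·(D_13 + D_12) = 13·(2290792932 + 176214841) = 13·2467007773 = 32071101049.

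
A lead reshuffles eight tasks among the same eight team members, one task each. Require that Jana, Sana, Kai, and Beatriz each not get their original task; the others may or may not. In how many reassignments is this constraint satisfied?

Let A_j be the event that the j-th constrained one is fixed. By inclusion-exclusion over the 4 events:
Σ_{j=0}^{4} (-1)^j C(4,j)(8-j)!
= C(4,0)·8! - C(4,1)·7! + C(4,2)·6! - C(4,3)·5! + C(4,4)·4!
= 40320 - 20160 + 4320 - 480 + 24
= 24024

24024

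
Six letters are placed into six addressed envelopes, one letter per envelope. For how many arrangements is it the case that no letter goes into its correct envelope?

265

Use !n = (n-1)(!(n-1) + !(n-2)).
!6 = 5·(44 + 9) = 5·53 = 265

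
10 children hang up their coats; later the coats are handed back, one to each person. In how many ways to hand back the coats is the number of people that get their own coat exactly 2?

Choose which 2 of the 10 are fixed: C(10,2) = 45.
The other 8 form a derangement: !8 = 14833.
Total: 45 × 14833 = 667485.

667485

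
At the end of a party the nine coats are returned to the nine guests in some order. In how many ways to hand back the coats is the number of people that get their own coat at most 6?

362843

Sum C(9,i)·!(9-i) for i = 0..6:
  i=0: C(9,0)·!9 = 1·133496 = 133496
  i=1: C(9,1)·!8 = 9·14833 = 133497
  i=2: C(9,2)·!7 = 36·1854 = 66744
  i=3: C(9,3)·!6 = 84·265 = 22260
  i=4: C(9,4)·!5 = 126·44 = 5544
  i=5: C(9,5)·!4 = 126·9 = 1134
  i=6: C(9,6)·!3 = 84·2 = 168
Total = 362843.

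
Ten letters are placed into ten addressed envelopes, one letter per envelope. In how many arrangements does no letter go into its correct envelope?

The subfactorial !10 = [10!/e] (nearest integer).
10! = 3628800, and 3628800/e ≈ 1334960.92, so !10 = 1334961.

1334961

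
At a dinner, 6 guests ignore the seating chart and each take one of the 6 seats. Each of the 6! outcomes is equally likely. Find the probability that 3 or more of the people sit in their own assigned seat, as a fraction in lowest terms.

7/90

Favorable outcomes: Σ_{i≥3} C(6,i)·!(6-i) = 20·2 + 15·1 + 6·0 + 1·1 = 56.
Total outcomes: 6! = 720.
Probability = 56/720 = 7/90.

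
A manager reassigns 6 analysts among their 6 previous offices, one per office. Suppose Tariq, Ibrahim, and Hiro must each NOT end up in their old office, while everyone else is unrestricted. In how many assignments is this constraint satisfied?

426

Let A_j be the event that the j-th constrained one is fixed. By inclusion-exclusion over the 3 events:
Σ_{j=0}^{3} (-1)^j C(3,j)(6-j)!
= C(3,0)·6! - C(3,1)·5! + C(3,2)·4! - C(3,3)·3!
= 720 - 360 + 72 - 6
= 426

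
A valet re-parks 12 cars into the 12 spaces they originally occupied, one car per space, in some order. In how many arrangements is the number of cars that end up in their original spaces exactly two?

88107426

Choose which 2 of the 12 are fixed: C(12,2) = 66.
The other 10 form a derangement: !10 = 1334961.
Total: 66 × 1334961 = 88107426.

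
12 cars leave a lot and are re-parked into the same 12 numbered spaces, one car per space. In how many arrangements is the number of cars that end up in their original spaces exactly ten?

66

Choose which 10 of the 12 are fixed: C(12,10) = 66.
The remaining 2 must be deranged: !2 = 1.
Total: 66 × 1 = 66.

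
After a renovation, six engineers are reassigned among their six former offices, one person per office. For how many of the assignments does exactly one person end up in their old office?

Pick the single fixed position: C(6,1) = 6 ways.
The other 5 form a derangement: !5 = 44.
Total: 6 × 44 = 264.

264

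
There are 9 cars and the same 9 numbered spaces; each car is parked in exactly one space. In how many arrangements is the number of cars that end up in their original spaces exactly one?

133497

Choose which one of the 9 is fixed: C(9,1) = 9.
The other 8 form a derangement: !8 = 14833.
Total: 9 × 14833 = 133497.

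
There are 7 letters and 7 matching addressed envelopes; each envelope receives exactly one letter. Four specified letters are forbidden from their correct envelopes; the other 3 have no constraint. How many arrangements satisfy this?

2790

Let A_j be the event that the j-th constrained one is fixed. By inclusion-exclusion over the 4 events:
Σ_{j=0}^{4} (-1)^j C(4,j)(7-j)!
= C(4,0)·7! - C(4,1)·6! + C(4,2)·5! - C(4,3)·4! + C(4,4)·3!
= 5040 - 2880 + 720 - 96 + 6
= 2790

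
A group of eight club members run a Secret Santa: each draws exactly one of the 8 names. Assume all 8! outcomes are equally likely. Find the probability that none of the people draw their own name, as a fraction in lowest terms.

Favorable outcomes: !8 = 14833.
Total outcomes: 8! = 40320.
Probability = 14833/40320 = 2119/5760.

2119/5760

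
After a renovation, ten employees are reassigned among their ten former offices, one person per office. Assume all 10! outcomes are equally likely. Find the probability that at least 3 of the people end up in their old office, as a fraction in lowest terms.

Favorable outcomes: Σ_{i≥3} C(10,i)·!(10-i) = 120·1854 + 210·265 + 252·44 + 210·9 + 120·2 + 45·1 + 10·0 + 1·1 = 291394.
Total outcomes: 10! = 3628800.
Probability = 291394/3628800 = 145697/1814400.

145697/1814400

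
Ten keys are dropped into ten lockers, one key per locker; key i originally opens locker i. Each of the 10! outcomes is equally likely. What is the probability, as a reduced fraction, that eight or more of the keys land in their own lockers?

Favorable outcomes: Σ_{i≥8} C(10,i)·!(10-i) = 45·1 + 10·0 + 1·1 = 46.
Total outcomes: 10! = 3628800.
Probability = 46/3628800 = 23/1814400.

23/1814400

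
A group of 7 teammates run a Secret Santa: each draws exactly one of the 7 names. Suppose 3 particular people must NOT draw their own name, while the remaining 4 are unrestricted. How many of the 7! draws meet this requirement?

Inclusion-exclusion on the 3 forbidden self-matches:
Σ_{j=0}^{3} (-1)^j C(3,j)(7-j)!
= C(3,0)·7! - C(3,1)·6! + C(3,2)·5! - C(3,3)·4!
= 5040 - 2160 + 360 - 24
= 3216

3216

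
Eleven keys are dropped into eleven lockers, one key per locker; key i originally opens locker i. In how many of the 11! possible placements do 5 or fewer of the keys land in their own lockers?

39893116

# with exactly i fixed is C(11,i)·!(11-i); sum over i=0..5:
  i=0: C(11,0)·!11 = 1·14684570 = 14684570
  i=1: C(11,1)·!10 = 11·1334961 = 14684571
  i=2: C(11,2)·!9 = 55·133496 = 7342280
  i=3: C(11,3)·!8 = 165·14833 = 2447445
  i=4: C(11,4)·!7 = 330·1854 = 611820
  i=5: C(11,5)·!6 = 462·265 = 122430
Total = 39893116.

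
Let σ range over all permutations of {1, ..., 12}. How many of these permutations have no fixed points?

176214841

!12 = 12! · Σ_{k=0}^{12} (-1)^k/k!
= 12! - 12!/1! + 12!/2! - 12!/3! + 12!/4! - 12!/5! + 12!/6! - 12!/7! + 12!/8! - 12!/9! + 12!/10! - 12!/11! + 12!/12!
= 479001600 - 479001600 + 239500800 - 79833600 + 19958400 - 3991680 + 665280 - 95040 + 11880 - 1320 + 132 - 12 + 1
= 176214841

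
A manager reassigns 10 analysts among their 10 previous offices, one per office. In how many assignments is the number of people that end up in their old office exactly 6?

1890

Pick the 6 fixed positions: C(10,6) = 210 ways.
The other 4 form a derangement: !4 = 9.
Total: 210 × 9 = 1890.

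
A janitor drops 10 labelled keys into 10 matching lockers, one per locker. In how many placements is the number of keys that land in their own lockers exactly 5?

11088

Pick the 5 fixed positions: C(10,5) = 252 ways.
The remaining 5 must be deranged: !5 = 44.
Total: 252 × 44 = 11088.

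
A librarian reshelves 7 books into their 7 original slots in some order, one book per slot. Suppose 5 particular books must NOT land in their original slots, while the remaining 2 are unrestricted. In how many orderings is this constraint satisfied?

Let A_j be the event that the j-th constrained one is fixed. By inclusion-exclusion over the 5 events:
Σ_{j=0}^{5} (-1)^j C(5,j)(7-j)!
= C(5,0)·7! - C(5,1)·6! + C(5,2)·5! - C(5,3)·4! + C(5,4)·3! - C(5,5)·2!
= 5040 - 3600 + 1200 - 240 + 30 - 2
= 2428

2428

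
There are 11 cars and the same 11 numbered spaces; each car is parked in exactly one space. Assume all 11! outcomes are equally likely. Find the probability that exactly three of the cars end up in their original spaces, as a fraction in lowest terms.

2119/34560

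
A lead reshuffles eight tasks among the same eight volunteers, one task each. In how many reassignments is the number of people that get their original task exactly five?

Pick the 5 fixed positions: C(8,5) = 56 ways.
The other 3 form a derangement: !3 = 2.
Total: 56 × 2 = 112.

112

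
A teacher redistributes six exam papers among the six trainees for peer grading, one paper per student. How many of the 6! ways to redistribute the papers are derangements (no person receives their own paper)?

265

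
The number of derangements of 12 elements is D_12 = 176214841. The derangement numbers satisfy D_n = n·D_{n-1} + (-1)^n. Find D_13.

D_13 = 13·176214841 - 1 = 2290792932.

2290792932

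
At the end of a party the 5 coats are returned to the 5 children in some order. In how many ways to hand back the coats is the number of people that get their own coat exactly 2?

20

Choose which 2 of the 5 are fixed: C(5,2) = 10.
The remaining 3 must be deranged: !3 = 2.
Total: 10 × 2 = 20.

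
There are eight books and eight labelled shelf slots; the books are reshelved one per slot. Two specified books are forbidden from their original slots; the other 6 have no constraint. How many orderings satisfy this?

Inclusion-exclusion on the 2 forbidden self-matches:
Σ_{j=0}^{2} (-1)^j C(2,j)(8-j)!
= C(2,0)·8! - C(2,1)·7! + C(2,2)·6!
= 40320 - 10080 + 720
= 30960

30960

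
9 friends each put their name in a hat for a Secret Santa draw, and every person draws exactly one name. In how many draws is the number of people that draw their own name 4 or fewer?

Sum C(9,i)·!(9-i) for i = 0..4:
  i=0: C(9,0)·!9 = 1·133496 = 133496
  i=1: C(9,1)·!8 = 9·14833 = 133497
  i=2: C(9,2)·!7 = 36·1854 = 66744
  i=3: C(9,3)·!6 = 84·265 = 22260
  i=4: C(9,4)·!5 = 126·44 = 5544
Total = 361541.

361541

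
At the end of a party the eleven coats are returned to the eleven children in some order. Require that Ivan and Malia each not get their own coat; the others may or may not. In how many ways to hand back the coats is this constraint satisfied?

33022080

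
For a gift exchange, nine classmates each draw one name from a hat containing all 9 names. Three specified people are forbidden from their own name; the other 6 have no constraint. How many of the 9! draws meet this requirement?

256320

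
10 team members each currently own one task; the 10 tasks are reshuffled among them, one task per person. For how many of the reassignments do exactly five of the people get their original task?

11088

Pick the 5 fixed positions: C(10,5) = 252 ways.
The remaining 5 must be deranged: !5 = 44.
Total: 252 × 44 = 11088.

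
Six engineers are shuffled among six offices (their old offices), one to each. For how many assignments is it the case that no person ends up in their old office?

265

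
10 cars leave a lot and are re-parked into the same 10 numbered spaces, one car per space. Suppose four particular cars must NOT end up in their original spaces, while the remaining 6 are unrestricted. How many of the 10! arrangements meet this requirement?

2399760

Inclusion-exclusion on the 4 forbidden self-matches:
Σ_{j=0}^{4} (-1)^j C(4,j)(10-j)!
= C(4,0)·10! - C(4,1)·9! + C(4,2)·8! - C(4,3)·7! + C(4,4)·6!
= 3628800 - 1451520 + 241920 - 20160 + 720
= 2399760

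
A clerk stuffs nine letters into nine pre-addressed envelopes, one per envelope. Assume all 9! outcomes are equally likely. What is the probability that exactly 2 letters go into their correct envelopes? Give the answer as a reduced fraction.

Favorable outcomes: C(9,2)·!7 = 36·1854 = 66744.
Total outcomes: 9! = 362880.
Probability = 66744/362880 = 103/560.

103/560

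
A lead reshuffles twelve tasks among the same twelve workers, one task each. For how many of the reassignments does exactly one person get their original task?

176214840

Choose which one of the 12 is fixed: C(12,1) = 12.
The remaining 11 must be deranged: !11 = 14684570.
Total: 12 × 14684570 = 176214840.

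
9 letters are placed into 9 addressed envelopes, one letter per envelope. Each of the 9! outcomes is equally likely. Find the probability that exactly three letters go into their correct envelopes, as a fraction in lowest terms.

53/864

Favorable outcomes: C(9,3)·!6 = 84·265 = 22260.
Total outcomes: 9! = 362880.
Probability = 22260/362880 = 53/864.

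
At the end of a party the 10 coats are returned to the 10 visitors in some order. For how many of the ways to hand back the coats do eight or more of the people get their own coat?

Sum C(10,i)·!(10-i) for i = 8..10:
  i=8: C(10,8)·!2 = 45·1 = 45
  i=9: C(10,9)·!1 = 10·0 = 0
  i=10: C(10,10)·!0 = 1·1 = 1
Total = 46.

46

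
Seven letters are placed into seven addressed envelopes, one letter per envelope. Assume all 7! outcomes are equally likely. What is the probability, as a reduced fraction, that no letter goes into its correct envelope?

Favorable outcomes: !7 = 1854.
Total outcomes: 7! = 5040.
Probability = 1854/5040 = 103/280.

103/280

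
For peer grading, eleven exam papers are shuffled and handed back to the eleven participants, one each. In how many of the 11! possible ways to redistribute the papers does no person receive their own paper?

The subfactorial !11 = [11!/e] (nearest integer).
11! = 39916800, and 39916800/e ≈ 14684570.08, so !11 = 14684570.

14684570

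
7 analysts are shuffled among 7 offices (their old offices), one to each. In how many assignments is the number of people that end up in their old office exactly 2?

924

Choose which 2 of the 7 are fixed: C(7,2) = 21.
The remaining 5 must be deranged: !5 = 44.
Total: 21 × 44 = 924.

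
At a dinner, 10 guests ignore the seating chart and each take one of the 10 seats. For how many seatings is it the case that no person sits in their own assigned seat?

1334961

Recurrence: !10 = 9·(!9 + !8).
!10 = 9·(133496 + 14833) = 9·148329 = 1334961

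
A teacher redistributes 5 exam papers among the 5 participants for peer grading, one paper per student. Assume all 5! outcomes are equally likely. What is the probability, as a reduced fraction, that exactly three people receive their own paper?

Favorable outcomes: C(5,3)·!2 = 10·1 = 10.
Total outcomes: 5! = 120.
Probability = 10/120 = 1/12.

1/12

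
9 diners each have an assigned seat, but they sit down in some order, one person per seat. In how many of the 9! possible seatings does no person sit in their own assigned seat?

!9 is the nearest integer to 9!/e.
9! = 362880, and 362880/e ≈ 133496.09, so !9 = 133496.

133496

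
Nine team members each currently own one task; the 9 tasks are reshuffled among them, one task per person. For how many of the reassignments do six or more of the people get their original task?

205

# with exactly i fixed is C(9,i)·!(9-i); sum over i=6..9:
  i=6: C(9,6)·!3 = 84·2 = 168
  i=7: C(9,7)·!2 = 36·1 = 36
  i=8: C(9,8)·!1 = 9·0 = 0
  i=9: C(9,9)·!0 = 1·1 = 1
Total = 205.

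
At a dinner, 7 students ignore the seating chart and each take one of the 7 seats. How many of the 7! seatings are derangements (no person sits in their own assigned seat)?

1854

Recurrence: !7 = 6·(!6 + !5).
!7 = 6·(265 + 44) = 6·309 = 1854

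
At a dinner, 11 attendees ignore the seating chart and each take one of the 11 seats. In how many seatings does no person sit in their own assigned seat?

14684570

!11 = 11! · Σ_{k=0}^{11} (-1)^k/k!
= 11! - 11!/1! + 11!/2! - 11!/3! + 11!/4! - 11!/5! + 11!/6! - 11!/7! + 11!/8! - 11!/9! + 11!/10! - 11!/11!
= 39916800 - 39916800 + 19958400 - 6652800 + 1663200 - 332640 + 55440 - 7920 + 990 - 110 + 11 - 1
= 14684570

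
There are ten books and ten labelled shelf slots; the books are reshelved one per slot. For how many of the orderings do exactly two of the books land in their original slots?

667485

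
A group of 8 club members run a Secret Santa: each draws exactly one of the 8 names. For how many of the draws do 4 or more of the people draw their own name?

771

Sum C(8,i)·!(8-i) for i = 4..8:
  i=4: C(8,4)·!4 = 70·9 = 630
  i=5: C(8,5)·!3 = 56·2 = 112
  i=6: C(8,6)·!2 = 28·1 = 28
  i=7: C(8,7)·!1 = 8·0 = 0
  i=8: C(8,8)·!0 = 1·1 = 1
Total = 771.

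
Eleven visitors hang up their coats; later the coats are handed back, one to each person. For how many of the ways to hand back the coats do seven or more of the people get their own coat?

Sum C(11,i)·!(11-i) for i = 7..11:
  i=7: C(11,7)·!4 = 330·9 = 2970
  i=8: C(11,8)·!3 = 165·2 = 330
  i=9: C(11,9)·!2 = 55·1 = 55
  i=10: C(11,10)·!1 = 11·0 = 0
  i=11: C(11,11)·!0 = 1·1 = 1
Total = 3356.

3356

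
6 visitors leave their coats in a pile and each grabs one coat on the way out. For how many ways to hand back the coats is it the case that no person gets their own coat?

!6 is the nearest integer to 6!/e.
6! = 720, and 720/e ≈ 264.87, so !6 = 265.

265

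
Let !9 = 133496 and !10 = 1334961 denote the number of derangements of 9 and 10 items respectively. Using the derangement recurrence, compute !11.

14684570

!11 = (11-1)·(!10 + !9) = 10·(1334961 + 133496) = 10·1468457 = 14684570.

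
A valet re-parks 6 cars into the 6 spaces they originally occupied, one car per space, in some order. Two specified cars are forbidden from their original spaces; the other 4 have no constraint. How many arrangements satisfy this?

Inclusion-exclusion on the 2 forbidden self-matches:
Σ_{j=0}^{2} (-1)^j C(2,j)(6-j)!
= C(2,0)·6! - C(2,1)·5! + C(2,2)·4!
= 720 - 240 + 24
= 504

504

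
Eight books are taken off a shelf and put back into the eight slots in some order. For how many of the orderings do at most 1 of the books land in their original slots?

29665

# with exactly i fixed is C(8,i)·!(8-i); sum over i=0..1:
  i=0: C(8,0)·!8 = 1·14833 = 14833
  i=1: C(8,1)·!7 = 8·1854 = 14832
Total = 29665.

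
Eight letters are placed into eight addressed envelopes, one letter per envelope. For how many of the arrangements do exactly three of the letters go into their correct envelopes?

2464

Pick the 3 fixed positions: C(8,3) = 56 ways.
The other 5 form a derangement: !5 = 44.
Total: 56 × 44 = 2464.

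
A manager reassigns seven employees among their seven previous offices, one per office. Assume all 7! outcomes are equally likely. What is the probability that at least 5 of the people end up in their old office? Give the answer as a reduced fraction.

11/2520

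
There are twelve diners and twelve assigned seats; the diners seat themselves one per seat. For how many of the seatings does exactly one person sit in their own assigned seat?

Pick the single fixed position: C(12,1) = 12 ways.
The remaining 11 must be deranged: !11 = 14684570.
Total: 12 × 14684570 = 176214840.

176214840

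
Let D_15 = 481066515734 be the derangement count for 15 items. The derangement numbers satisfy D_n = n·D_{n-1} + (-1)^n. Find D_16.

7697064251745

D_16 = 16·481066515734 + 1 = 7697064251745.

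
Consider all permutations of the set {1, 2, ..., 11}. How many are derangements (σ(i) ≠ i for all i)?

14684570

Use !n = n·!(n-1) + (-1)^n.
!11 = 11·1334961 - 1 = 14684570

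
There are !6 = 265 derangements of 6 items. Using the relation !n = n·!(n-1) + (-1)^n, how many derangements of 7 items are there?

1854

!7 = 7·265 - 1 = 1854.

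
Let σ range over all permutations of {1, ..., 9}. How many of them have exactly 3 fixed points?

Pick the 3 fixed positions: C(9,3) = 84 ways.
The remaining 6 must be deranged: !6 = 265.
Total: 84 × 265 = 22260.

22260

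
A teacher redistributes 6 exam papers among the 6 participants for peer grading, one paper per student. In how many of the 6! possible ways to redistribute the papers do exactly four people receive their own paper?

15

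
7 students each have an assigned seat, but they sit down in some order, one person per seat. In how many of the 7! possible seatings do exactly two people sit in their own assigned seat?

924

Pick the 2 fixed positions: C(7,2) = 21 ways.
The remaining 5 must be deranged: !5 = 44.
Total: 21 × 44 = 924.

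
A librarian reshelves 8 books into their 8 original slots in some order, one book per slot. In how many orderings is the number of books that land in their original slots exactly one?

14832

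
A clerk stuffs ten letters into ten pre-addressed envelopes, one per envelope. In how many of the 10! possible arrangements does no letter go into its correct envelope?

Use !n = n·!(n-1) + (-1)^n.
!10 = 10·133496 + 1 = 1334961

1334961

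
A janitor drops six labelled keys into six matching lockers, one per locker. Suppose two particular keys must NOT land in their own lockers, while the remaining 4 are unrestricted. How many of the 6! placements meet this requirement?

504

Inclusion-exclusion on the 2 forbidden self-matches:
Σ_{j=0}^{2} (-1)^j C(2,j)(6-j)!
= C(2,0)·6! - C(2,1)·5! + C(2,2)·4!
= 720 - 240 + 24
= 504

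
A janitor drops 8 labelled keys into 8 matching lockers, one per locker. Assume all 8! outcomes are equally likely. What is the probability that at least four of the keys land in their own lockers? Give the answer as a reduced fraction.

257/13440

Favorable outcomes: Σ_{i≥4} C(8,i)·!(8-i) = 70·9 + 56·2 + 28·1 + 8·0 + 1·1 = 771.
Total outcomes: 8! = 40320.
Probability = 771/40320 = 257/13440.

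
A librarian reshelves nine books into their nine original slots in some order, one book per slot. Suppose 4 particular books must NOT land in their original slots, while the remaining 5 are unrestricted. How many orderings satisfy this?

229080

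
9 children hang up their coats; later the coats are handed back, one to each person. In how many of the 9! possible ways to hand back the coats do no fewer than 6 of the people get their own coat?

205

Sum C(9,i)·!(9-i) for i = 6..9:
  i=6: C(9,6)·!3 = 84·2 = 168
  i=7: C(9,7)·!2 = 36·1 = 36
  i=8: C(9,8)·!1 = 9·0 = 0
  i=9: C(9,9)·!0 = 1·1 = 1
Total = 205.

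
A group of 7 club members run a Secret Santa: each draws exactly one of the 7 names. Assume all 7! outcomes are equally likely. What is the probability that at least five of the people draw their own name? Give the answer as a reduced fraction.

Favorable outcomes: Σ_{i≥5} C(7,i)·!(7-i) = 21·1 + 7·0 + 1·1 = 22.
Total outcomes: 7! = 5040.
Probability = 22/5040 = 11/2520.

11/2520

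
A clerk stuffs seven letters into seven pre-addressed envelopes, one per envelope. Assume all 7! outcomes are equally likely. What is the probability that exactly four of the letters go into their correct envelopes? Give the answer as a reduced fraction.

Favorable outcomes: C(7,4)·!3 = 35·2 = 70.
Total outcomes: 7! = 5040.
Probability = 70/5040 = 1/72.

1/72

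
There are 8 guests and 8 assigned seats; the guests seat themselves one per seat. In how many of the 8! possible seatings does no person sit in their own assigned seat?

By inclusion-exclusion, !8 = Σ (-1)^k · 8!/k! for k=0..8
= 8! - 8!/1! + 8!/2! - 8!/3! + 8!/4! - 8!/5! + 8!/6! - 8!/7! + 8!/8!
= 40320 - 40320 + 20160 - 6720 + 1680 - 336 + 56 - 8 + 1
= 14833

14833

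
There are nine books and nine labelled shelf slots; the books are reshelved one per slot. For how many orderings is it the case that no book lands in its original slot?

Use !n = n·!(n-1) + (-1)^n.
!9 = 9·14833 - 1 = 133496

133496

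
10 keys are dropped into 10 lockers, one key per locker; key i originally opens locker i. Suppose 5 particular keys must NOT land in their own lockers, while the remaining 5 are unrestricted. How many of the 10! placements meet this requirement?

2170680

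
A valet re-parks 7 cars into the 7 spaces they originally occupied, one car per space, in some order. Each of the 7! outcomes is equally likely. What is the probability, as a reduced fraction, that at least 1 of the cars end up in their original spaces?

Favorable outcomes: Σ_{i≥1} C(7,i)·!(7-i) = 7·265 + 21·44 + 35·9 + 35·2 + 21·1 + 7·0 + 1·1 = 3186.
Total outcomes: 7! = 5040.
Probability = 3186/5040 = 177/280.

177/280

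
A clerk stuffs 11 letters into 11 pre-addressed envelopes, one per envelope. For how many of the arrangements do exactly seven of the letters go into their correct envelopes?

Pick the 7 fixed positions: C(11,7) = 330 ways.
The other 4 form a derangement: !4 = 9.
Total: 330 × 9 = 2970.

2970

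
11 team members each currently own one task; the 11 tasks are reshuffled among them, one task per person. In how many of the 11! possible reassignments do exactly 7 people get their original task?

Choose which 7 of the 11 are fixed: C(11,7) = 330.
The other 4 form a derangement: !4 = 9.
Total: 330 × 9 = 2970.

2970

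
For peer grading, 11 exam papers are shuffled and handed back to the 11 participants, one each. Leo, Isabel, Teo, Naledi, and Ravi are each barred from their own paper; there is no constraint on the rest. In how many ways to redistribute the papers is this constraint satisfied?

Inclusion-exclusion on the 5 forbidden self-matches:
Σ_{j=0}^{5} (-1)^j C(5,j)(11-j)!
= C(5,0)·11! - C(5,1)·10! + C(5,2)·9! - C(5,3)·8! + C(5,4)·7! - C(5,5)·6!
= 39916800 - 18144000 + 3628800 - 403200 + 25200 - 720
= 25022880

25022880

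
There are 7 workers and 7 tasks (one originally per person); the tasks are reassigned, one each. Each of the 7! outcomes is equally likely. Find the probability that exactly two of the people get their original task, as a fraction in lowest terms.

11/60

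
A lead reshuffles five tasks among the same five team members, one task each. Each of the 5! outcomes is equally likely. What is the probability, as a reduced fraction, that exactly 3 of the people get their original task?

1/12

Favorable outcomes: C(5,3)·!2 = 10·1 = 10.
Total outcomes: 5! = 120.
Probability = 10/120 = 1/12.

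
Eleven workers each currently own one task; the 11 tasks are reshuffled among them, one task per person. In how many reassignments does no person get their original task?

Recurrence: !11 = 11·!10 + (-1)^11.
!11 = 11·1334961 - 1 = 14684570

14684570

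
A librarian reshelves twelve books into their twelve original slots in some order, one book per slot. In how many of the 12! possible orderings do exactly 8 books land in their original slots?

4455

Choose which 8 of the 12 are fixed: C(12,8) = 495.
The other 4 form a derangement: !4 = 9.
Total: 495 × 9 = 4455.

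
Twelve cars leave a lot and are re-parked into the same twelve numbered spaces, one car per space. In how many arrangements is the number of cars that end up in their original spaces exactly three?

Pick the 3 fixed positions: C(12,3) = 220 ways.
The other 9 form a derangement: !9 = 133496.
Total: 220 × 133496 = 29369120.

29369120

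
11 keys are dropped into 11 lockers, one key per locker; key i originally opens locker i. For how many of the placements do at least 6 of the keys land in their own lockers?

23684

# with exactly i fixed is C(11,i)·!(11-i); sum over i=6..11:
  i=6: C(11,6)·!5 = 462·44 = 20328
  i=7: C(11,7)·!4 = 330·9 = 2970
  i=8: C(11,8)·!3 = 165·2 = 330
  i=9: C(11,9)·!2 = 55·1 = 55
  i=10: C(11,10)·!1 = 11·0 = 0
  i=11: C(11,11)·!0 = 1·1 = 1
Total = 23684.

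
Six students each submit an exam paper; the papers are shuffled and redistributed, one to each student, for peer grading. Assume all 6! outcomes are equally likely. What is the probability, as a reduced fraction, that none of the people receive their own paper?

Favorable outcomes: !6 = 265.
Total outcomes: 6! = 720.
Probability = 265/720 = 53/144.

53/144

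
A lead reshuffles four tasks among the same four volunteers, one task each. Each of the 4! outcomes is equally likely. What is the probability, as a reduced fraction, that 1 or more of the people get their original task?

5/8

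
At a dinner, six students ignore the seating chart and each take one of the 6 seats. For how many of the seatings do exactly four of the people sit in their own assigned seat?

Pick the 4 fixed positions: C(6,4) = 15 ways.
The remaining 2 must be deranged: !2 = 1.
Total: 15 × 1 = 15.

15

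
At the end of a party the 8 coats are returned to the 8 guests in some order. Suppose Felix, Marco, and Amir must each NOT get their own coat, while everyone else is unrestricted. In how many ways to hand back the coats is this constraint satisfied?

Inclusion-exclusion on the 3 forbidden self-matches:
Σ_{j=0}^{3} (-1)^j C(3,j)(8-j)!
= C(3,0)·8! - C(3,1)·7! + C(3,2)·6! - C(3,3)·5!
= 40320 - 15120 + 2160 - 120
= 27240

27240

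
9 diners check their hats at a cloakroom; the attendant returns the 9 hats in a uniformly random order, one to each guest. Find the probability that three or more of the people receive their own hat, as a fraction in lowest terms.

Favorable outcomes: Σ_{i≥3} C(9,i)·!(9-i) = 84·265 + 126·44 + 126·9 + 84·2 + 36·1 + 9·0 + 1·1 = 29143.
Total outcomes: 9! = 362880.
Probability = 29143/362880 = 29143/362880.

29143/362880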